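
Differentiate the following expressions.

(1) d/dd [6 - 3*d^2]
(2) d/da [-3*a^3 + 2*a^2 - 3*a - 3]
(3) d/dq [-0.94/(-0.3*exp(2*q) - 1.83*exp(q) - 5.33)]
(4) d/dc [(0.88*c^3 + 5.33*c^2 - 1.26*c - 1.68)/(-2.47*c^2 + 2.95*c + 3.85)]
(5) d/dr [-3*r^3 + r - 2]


(1) = -6*d
(2) = -9*a^2 + 4*a - 3
(3) = (-0.564*exp(q) - 1.7202)*exp(q)/(0.3*exp(2*q) + 1.83*exp(q) + 5.33)^2
(4) = (-2.1736*c^4 + 5.192*c^3 + 22.7753*c^2 + 32.7418*c + 0.105)/(6.1009*c^4 - 14.573*c^3 - 10.3165*c^2 + 22.715*c + 14.8225)
(5) = 1 - 9*r^2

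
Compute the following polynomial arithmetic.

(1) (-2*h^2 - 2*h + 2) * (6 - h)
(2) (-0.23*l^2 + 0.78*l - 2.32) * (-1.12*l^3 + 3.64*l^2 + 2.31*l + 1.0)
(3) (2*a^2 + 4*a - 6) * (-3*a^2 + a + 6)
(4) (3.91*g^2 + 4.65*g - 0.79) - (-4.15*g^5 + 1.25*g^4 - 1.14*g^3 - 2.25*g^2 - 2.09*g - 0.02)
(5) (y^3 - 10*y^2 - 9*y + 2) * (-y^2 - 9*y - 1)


(1) = 2*h^3 - 10*h^2 - 14*h + 12
(2) = 0.2576*l^5 - 1.7108*l^4 + 4.9063*l^3 - 6.873*l^2 - 4.5792*l - 2.32
(3) = -6*a^4 - 10*a^3 + 34*a^2 + 18*a - 36
(4) = 4.15*g^5 - 1.25*g^4 + 1.14*g^3 + 6.16*g^2 + 6.74*g - 0.77
(5) = -y^5 + y^4 + 98*y^3 + 89*y^2 - 9*y - 2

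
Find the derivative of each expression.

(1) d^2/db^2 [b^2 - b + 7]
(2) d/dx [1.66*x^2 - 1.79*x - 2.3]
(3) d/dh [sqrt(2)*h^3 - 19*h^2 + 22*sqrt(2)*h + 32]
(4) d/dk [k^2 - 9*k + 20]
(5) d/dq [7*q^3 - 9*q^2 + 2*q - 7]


(1) = 2
(2) = 3.32*x - 1.79
(3) = 3*sqrt(2)*h^2 - 38*h + 22*sqrt(2)
(4) = 2*k - 9
(5) = 21*q^2 - 18*q + 2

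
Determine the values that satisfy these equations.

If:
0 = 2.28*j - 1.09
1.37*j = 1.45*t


Then:
j = 0.48
t = 0.45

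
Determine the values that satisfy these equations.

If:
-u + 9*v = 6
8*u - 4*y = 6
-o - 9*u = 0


Then:
o = -9*y/2 - 27/4
u = y/2 + 3/4
v = y/18 + 3/4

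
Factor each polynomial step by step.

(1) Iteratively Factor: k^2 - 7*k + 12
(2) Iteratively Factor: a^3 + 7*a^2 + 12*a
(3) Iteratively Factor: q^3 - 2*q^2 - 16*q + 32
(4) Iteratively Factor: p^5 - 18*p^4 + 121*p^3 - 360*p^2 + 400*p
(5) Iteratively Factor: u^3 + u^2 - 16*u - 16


(1) = (k - 4)*(k - 3)
(2) = (a + 4)*(a^2 + 3*a) = (a + 3)*(a + 4)*(a)
(3) = (q + 4)*(q^2 - 6*q + 8) = (q - 2)*(q + 4)*(q - 4)
(4) = (p)*(p^4 - 18*p^3 + 121*p^2 - 360*p + 400) = p*(p - 5)*(p^3 - 13*p^2 + 56*p - 80) = p*(p - 5)^2*(p^2 - 8*p + 16) = p*(p - 5)^2*(p - 4)*(p - 4)
(5) = (u - 4)*(u^2 + 5*u + 4) = (u - 4)*(u + 1)*(u + 4)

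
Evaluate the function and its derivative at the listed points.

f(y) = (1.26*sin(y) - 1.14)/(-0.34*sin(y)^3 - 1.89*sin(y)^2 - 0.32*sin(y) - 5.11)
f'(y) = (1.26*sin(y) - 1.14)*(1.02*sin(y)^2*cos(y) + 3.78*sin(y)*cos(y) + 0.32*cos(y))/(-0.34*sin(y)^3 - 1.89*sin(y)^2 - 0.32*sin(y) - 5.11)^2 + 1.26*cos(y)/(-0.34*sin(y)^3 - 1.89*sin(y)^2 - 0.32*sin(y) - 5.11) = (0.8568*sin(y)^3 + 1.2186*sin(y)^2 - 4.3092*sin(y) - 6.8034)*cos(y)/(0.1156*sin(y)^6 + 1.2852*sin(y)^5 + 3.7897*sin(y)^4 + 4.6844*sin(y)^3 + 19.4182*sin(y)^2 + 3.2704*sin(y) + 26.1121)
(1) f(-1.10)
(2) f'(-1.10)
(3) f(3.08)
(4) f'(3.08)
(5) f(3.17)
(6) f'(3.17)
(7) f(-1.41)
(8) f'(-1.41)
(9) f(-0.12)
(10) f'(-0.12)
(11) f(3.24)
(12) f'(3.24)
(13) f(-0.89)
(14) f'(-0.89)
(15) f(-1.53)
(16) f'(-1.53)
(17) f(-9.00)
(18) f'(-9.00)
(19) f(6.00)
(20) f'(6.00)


(1) = 0.37
(2) = -0.03
(3) = 0.21
(4) = 0.27
(5) = 0.23
(6) = 0.26
(7) = 0.38
(8) = -0.01
(9) = 0.25
(10) = -0.24
(11) = 0.25
(12) = 0.24
(13) = 0.36
(14) = -0.06
(15) = 0.38
(16) = -0.00
(17) = 0.31
(18) = 0.16
(19) = 0.29
(20) = -0.20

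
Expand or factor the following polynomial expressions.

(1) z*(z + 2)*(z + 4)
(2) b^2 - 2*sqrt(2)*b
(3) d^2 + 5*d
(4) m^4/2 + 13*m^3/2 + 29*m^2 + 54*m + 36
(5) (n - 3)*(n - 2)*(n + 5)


(1) = z^3 + 6*z^2 + 8*z
(2) = b*(b - 2*sqrt(2))
(3) = d*(d + 5)
(4) = (m/2 + 1)*(m + 2)*(m + 3)*(m + 6)
(5) = n^3 - 19*n + 30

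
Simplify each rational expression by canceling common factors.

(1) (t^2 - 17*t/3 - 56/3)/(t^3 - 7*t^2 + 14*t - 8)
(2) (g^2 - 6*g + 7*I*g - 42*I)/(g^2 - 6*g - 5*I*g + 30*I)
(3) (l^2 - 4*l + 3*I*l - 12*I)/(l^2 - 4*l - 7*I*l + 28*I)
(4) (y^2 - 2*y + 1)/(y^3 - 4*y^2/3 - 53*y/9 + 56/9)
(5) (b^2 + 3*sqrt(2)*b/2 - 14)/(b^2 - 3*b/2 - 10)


(1) = (3*t^2 - 17*t - 56)/(3*t^3 - 21*t^2 + 42*t - 24)
(2) = (g + 7*I)/(g - 5*I)
(3) = (l + 3*I)/(l - 7*I)
(4) = (9*y - 9)/(9*y^2 - 3*y - 56)
(5) = (4*b^2 + 6*sqrt(2)*b - 56)/(4*b^2 - 6*b - 40)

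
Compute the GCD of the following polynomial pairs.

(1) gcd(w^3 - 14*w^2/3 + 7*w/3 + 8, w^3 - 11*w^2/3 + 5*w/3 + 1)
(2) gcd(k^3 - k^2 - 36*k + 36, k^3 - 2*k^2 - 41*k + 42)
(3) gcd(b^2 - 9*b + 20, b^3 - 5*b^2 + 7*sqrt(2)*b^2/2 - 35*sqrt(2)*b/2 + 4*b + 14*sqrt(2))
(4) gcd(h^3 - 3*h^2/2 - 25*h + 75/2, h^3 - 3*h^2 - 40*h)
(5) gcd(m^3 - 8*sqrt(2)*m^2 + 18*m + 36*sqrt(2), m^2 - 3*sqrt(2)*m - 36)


(1) = w - 3
(2) = k^2 + 5*k - 6
(3) = b - 4
(4) = gcd((h - 5)*(h - 3/2)*(h + 5), h*(h - 8)*(h + 5)) = h + 5
(5) = gcd((m - 6*sqrt(2))*(m - 3*sqrt(2))*(m + sqrt(2)), (m - 6*sqrt(2))*(m + 3*sqrt(2))) = m - 6*sqrt(2)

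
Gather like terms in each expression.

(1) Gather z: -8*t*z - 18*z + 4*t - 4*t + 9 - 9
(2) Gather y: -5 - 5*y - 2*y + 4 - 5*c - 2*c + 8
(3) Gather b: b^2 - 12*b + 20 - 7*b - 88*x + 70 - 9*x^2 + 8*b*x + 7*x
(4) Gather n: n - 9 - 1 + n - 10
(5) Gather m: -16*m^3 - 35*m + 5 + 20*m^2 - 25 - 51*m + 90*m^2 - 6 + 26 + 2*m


(1) = z*(-8*t - 18)
(2) = -7*c - 7*y + 7
(3) = b^2 + b*(8*x - 19) - 9*x^2 - 81*x + 90
(4) = 2*n - 20
(5) = -16*m^3 + 110*m^2 - 84*m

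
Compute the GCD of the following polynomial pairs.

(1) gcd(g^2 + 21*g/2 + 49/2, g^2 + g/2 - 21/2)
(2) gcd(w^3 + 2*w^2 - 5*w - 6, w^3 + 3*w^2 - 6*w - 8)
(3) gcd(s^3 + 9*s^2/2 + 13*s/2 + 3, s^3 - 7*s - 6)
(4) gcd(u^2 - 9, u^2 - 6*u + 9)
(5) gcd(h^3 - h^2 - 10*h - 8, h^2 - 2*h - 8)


(1) = g + 7/2
(2) = w^2 - w - 2
(3) = gcd((s + 1)*(s + 3/2)*(s + 2), (s - 3)*(s + 1)*(s + 2)) = s^2 + 3*s + 2
(4) = gcd((u - 3)*(u + 3), (u - 3)^2) = u - 3
(5) = gcd((h - 4)*(h + 1)*(h + 2), (h - 4)*(h + 2)) = h^2 - 2*h - 8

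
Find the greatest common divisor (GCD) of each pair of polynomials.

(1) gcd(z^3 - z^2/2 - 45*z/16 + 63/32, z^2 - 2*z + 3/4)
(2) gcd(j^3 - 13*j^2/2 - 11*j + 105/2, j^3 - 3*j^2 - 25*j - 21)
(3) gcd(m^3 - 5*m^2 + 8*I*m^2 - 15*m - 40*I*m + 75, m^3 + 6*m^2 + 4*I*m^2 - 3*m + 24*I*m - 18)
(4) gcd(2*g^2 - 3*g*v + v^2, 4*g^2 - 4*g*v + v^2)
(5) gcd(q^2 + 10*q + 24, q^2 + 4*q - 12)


(1) = gcd((z - 3/2)*(z - 3/4)*(z + 7/4), (z - 3/2)*(z - 1/2)) = z - 3/2
(2) = gcd((j - 7)*(j - 5/2)*(j + 3), (j - 7)*(j + 1)*(j + 3)) = j^2 - 4*j - 21
(3) = m + 3*I
(4) = gcd((-2*g + v)*(-g + v), (-2*g + v)^2) = -2*g + v
(5) = q + 6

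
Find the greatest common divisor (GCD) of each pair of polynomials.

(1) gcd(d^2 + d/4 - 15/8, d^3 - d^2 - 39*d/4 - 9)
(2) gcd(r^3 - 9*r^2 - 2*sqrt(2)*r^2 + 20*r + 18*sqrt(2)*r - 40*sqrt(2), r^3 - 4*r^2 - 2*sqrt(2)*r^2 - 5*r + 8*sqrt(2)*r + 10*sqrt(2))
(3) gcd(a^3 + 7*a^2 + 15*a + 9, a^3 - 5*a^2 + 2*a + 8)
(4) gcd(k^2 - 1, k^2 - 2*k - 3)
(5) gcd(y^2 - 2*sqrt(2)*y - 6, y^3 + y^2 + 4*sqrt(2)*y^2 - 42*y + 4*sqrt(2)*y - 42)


(1) = d + 3/2
(2) = r^2 + r*(-5 - 2*sqrt(2)) + 10*sqrt(2)
(3) = gcd((a + 1)*(a + 3)^2, (a - 4)*(a - 2)*(a + 1)) = a + 1
(4) = gcd((k - 1)*(k + 1), (k - 3)*(k + 1)) = k + 1
(5) = gcd((y - 3*sqrt(2))*(y + sqrt(2)), (y + 1)*(y - 3*sqrt(2))*(y + 7*sqrt(2))) = y - 3*sqrt(2)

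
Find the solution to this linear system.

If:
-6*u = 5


Then:
u = -5/6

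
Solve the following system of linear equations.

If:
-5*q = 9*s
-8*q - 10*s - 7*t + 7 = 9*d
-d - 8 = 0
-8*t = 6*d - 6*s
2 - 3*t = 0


Then:
No Solution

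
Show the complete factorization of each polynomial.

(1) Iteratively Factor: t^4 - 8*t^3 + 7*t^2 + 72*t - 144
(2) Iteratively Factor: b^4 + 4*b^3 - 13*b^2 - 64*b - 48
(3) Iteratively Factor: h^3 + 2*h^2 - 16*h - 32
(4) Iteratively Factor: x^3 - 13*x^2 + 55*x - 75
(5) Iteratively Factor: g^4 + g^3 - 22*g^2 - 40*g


(1) = (t - 4)*(t^3 - 4*t^2 - 9*t + 36) = (t - 4)^2*(t^2 - 9) = (t - 4)^2*(t + 3)*(t - 3)
(2) = (b + 1)*(b^3 + 3*b^2 - 16*b - 48) = (b - 4)*(b + 1)*(b^2 + 7*b + 12) = (b - 4)*(b + 1)*(b + 4)*(b + 3)
(3) = (h + 4)*(h^2 - 2*h - 8) = (h - 4)*(h + 4)*(h + 2)
(4) = (x - 5)*(x^2 - 8*x + 15) = (x - 5)^2*(x - 3)
(5) = (g + 2)*(g^3 - g^2 - 20*g) = (g + 2)*(g + 4)*(g^2 - 5*g) = g*(g + 2)*(g + 4)*(g - 5)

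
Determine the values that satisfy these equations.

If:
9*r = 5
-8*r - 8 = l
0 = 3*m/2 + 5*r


Then:
l = -112/9
m = -50/27
r = 5/9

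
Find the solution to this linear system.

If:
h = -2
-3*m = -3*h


Then:
h = -2
m = -2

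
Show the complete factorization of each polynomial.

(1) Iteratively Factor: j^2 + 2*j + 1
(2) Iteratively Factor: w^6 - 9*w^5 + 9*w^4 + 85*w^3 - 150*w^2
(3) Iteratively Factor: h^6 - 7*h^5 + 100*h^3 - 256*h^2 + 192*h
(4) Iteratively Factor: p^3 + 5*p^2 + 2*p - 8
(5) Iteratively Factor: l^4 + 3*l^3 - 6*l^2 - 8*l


(1) = (j + 1)*(j + 1)
(2) = (w + 3)*(w^5 - 12*w^4 + 45*w^3 - 50*w^2) = (w - 5)*(w + 3)*(w^4 - 7*w^3 + 10*w^2) = w*(w - 5)*(w + 3)*(w^3 - 7*w^2 + 10*w) = w*(w - 5)^2*(w + 3)*(w^2 - 2*w) = w*(w - 5)^2*(w - 2)*(w + 3)*(w)
(3) = (h + 4)*(h^5 - 11*h^4 + 44*h^3 - 76*h^2 + 48*h) = (h - 2)*(h + 4)*(h^4 - 9*h^3 + 26*h^2 - 24*h) = (h - 3)*(h - 2)*(h + 4)*(h^3 - 6*h^2 + 8*h) = (h - 3)*(h - 2)^2*(h + 4)*(h^2 - 4*h) = h*(h - 3)*(h - 2)^2*(h + 4)*(h - 4)
(4) = (p + 2)*(p^2 + 3*p - 4) = (p - 1)*(p + 2)*(p + 4)
(5) = (l + 4)*(l^3 - l^2 - 2*l) = (l - 2)*(l + 4)*(l^2 + l) = (l - 2)*(l + 1)*(l + 4)*(l)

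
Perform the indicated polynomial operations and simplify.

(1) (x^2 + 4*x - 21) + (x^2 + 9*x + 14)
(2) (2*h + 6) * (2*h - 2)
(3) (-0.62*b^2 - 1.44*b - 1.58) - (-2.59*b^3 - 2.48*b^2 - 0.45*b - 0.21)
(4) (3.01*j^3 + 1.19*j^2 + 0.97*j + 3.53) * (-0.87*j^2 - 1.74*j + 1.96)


(1) = 2*x^2 + 13*x - 7
(2) = 4*h^2 + 8*h - 12
(3) = 2.59*b^3 + 1.86*b^2 - 0.99*b - 1.37
(4) = -2.6187*j^5 - 6.2727*j^4 + 2.9851*j^3 - 2.4265*j^2 - 4.241*j + 6.9188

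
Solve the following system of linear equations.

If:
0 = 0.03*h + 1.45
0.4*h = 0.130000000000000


Then:
No Solution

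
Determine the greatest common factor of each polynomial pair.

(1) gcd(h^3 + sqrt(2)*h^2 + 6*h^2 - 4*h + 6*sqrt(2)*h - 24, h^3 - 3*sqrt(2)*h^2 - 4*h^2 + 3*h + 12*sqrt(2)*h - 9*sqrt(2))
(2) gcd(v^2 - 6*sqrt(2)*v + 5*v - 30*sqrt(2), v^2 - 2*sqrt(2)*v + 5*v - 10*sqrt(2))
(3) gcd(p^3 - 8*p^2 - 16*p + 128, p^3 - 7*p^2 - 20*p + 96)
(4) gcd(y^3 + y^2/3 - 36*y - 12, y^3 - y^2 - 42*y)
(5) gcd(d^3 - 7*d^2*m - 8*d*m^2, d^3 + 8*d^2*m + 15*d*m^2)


(1) = gcd((h + 6)*(h - sqrt(2))*(h + 2*sqrt(2)), (h - 3)*(h - 1)*(h - 3*sqrt(2))) = 1
(2) = gcd((v + 5)*(v - 6*sqrt(2)), (v + 5)*(v - 2*sqrt(2))) = v + 5
(3) = p^2 - 4*p - 32
(4) = gcd((y - 6)*(y + 1/3)*(y + 6), y*(y - 7)*(y + 6)) = y + 6
(5) = gcd(d*(d - 8*m)*(d + m), d*(d + 3*m)*(d + 5*m)) = d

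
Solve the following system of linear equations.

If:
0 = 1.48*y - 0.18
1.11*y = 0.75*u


Then:
u = 0.18
y = 0.12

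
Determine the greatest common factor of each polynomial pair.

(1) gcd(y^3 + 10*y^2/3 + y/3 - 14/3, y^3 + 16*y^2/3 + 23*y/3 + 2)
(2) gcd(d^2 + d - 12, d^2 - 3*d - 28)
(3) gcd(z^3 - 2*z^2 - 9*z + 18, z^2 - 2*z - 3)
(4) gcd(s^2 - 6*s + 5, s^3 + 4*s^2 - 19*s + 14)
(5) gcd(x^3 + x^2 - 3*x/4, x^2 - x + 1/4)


(1) = y + 2
(2) = gcd((d - 3)*(d + 4), (d - 7)*(d + 4)) = d + 4
(3) = z - 3
(4) = s - 1
(5) = gcd(x*(x - 1/2)*(x + 3/2), (x - 1/2)^2) = x - 1/2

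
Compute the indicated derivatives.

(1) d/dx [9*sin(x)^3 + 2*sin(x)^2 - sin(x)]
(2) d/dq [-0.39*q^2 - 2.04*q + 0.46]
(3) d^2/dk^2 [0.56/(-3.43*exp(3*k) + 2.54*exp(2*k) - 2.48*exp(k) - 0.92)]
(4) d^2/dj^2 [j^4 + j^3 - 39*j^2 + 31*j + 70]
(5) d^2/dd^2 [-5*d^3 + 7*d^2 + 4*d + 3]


(1) = (27*sin(x)^2 + 4*sin(x) - 1)*cos(x)
(2) = -0.78*q - 2.04
(3) = (-0.56*(10.29*exp(2*k) - 5.08*exp(k) + 2.48)*(20.58*exp(2*k) - 10.16*exp(k) + 4.96)*exp(k) + (17.2872*exp(2*k) - 5.6896*exp(k) + 1.3888)*(3.43*exp(3*k) - 2.54*exp(2*k) + 2.48*exp(k) + 0.92))*exp(k)/(3.43*exp(3*k) - 2.54*exp(2*k) + 2.48*exp(k) + 0.92)^3
(4) = 12*j^2 + 6*j - 78
(5) = 14 - 30*d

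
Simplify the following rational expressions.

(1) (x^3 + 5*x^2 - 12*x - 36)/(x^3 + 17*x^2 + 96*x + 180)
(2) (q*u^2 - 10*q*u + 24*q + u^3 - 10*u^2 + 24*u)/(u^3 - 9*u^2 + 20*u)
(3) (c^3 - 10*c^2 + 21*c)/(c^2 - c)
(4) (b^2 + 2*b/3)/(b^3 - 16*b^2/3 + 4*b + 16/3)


(1) = (x^2 - x - 6)/(x^2 + 11*x + 30)
(2) = (q*u - 6*q + u^2 - 6*u)/(u^2 - 5*u)
(3) = (c^2 - 10*c + 21)/(c - 1)
(4) = b/(b^2 - 6*b + 8)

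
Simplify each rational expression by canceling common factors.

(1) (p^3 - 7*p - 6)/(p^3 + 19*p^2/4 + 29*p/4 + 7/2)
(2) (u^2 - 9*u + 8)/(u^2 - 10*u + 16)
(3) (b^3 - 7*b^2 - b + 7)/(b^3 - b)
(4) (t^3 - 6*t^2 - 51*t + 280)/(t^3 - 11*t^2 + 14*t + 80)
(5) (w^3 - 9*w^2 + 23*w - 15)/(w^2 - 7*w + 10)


(1) = (4*p - 12)/(4*p + 7)
(2) = (u - 1)/(u - 2)
(3) = (b - 7)/b
(4) = (t + 7)/(t + 2)
(5) = (w^2 - 4*w + 3)/(w - 2)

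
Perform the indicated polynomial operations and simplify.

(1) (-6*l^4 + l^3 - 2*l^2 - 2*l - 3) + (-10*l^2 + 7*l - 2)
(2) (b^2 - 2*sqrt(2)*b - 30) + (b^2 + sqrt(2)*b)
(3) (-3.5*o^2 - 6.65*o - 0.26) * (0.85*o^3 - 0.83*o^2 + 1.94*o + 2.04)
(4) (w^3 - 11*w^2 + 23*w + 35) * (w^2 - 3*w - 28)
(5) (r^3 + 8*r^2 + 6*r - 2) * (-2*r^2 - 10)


(1) = -6*l^4 + l^3 - 12*l^2 + 5*l - 5
(2) = 2*b^2 - sqrt(2)*b - 30
(3) = -2.975*o^5 - 2.7475*o^4 - 1.4915*o^3 - 19.8252*o^2 - 14.0704*o - 0.5304
(4) = w^5 - 14*w^4 + 28*w^3 + 274*w^2 - 749*w - 980
(5) = -2*r^5 - 16*r^4 - 22*r^3 - 76*r^2 - 60*r + 20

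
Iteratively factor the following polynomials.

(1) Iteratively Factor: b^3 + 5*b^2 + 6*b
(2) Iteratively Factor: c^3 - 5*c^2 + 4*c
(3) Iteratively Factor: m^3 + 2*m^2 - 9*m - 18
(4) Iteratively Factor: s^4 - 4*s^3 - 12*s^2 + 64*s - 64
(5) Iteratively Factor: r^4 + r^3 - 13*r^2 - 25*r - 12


(1) = (b + 2)*(b^2 + 3*b) = (b + 2)*(b + 3)*(b)
(2) = (c - 4)*(c^2 - c) = c*(c - 4)*(c - 1)
(3) = (m - 3)*(m^2 + 5*m + 6) = (m - 3)*(m + 2)*(m + 3)
(4) = (s - 2)*(s^3 - 2*s^2 - 16*s + 32) = (s - 4)*(s - 2)*(s^2 + 2*s - 8) = (s - 4)*(s - 2)^2*(s + 4)
(5) = (r + 1)*(r^3 - 13*r - 12) = (r + 1)^2*(r^2 - r - 12) = (r + 1)^2*(r + 3)*(r - 4)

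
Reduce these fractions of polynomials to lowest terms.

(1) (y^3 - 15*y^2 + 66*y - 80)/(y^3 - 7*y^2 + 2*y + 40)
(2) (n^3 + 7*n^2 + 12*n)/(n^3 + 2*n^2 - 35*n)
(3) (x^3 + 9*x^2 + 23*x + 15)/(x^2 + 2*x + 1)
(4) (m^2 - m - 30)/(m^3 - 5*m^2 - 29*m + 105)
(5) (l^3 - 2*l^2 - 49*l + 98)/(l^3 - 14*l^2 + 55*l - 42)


(1) = (y^2 - 10*y + 16)/(y^2 - 2*y - 8)
(2) = (n^2 + 7*n + 12)/(n^2 + 2*n - 35)
(3) = (x^2 + 8*x + 15)/(x + 1)
(4) = (m - 6)/(m^2 - 10*m + 21)
(5) = (l^2 + 5*l - 14)/(l^2 - 7*l + 6)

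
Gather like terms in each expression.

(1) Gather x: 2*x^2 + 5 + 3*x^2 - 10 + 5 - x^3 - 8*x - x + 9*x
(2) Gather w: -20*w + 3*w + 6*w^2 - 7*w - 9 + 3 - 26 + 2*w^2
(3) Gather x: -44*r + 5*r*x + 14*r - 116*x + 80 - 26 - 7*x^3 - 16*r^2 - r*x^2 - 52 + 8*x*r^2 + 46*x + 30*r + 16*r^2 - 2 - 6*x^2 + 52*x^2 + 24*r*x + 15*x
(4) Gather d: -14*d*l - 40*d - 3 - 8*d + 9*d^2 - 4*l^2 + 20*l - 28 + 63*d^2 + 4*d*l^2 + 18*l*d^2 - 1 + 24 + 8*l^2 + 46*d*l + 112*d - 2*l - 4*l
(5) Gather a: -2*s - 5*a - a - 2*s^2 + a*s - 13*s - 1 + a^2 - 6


(1) = -x^3 + 5*x^2
(2) = 8*w^2 - 24*w - 32
(3) = -7*x^3 + x^2*(46 - r) + x*(8*r^2 + 29*r - 55)
(4) = d^2*(18*l + 72) + d*(4*l^2 + 32*l + 64) + 4*l^2 + 14*l - 8
(5) = a^2 + a*(s - 6) - 2*s^2 - 15*s - 7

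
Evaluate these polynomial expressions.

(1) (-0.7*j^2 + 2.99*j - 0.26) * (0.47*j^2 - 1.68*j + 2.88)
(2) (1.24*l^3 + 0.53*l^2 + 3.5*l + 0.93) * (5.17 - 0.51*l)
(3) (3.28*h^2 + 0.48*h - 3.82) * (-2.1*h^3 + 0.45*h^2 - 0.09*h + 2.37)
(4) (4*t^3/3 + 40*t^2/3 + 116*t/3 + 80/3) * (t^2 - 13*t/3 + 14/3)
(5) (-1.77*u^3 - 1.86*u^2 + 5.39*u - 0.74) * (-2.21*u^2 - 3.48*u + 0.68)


(1) = -0.329*j^4 + 2.5813*j^3 - 7.1614*j^2 + 9.048*j - 0.7488
(2) = -0.6324*l^4 + 6.1405*l^3 + 0.9551*l^2 + 17.6207*l + 4.8081
(3) = -6.888*h^5 + 0.468*h^4 + 7.9428*h^3 + 6.0114*h^2 + 1.4814*h - 9.0534
(4) = 4*t^5/3 + 68*t^4/9 - 116*t^3/9 - 236*t^2/3 + 584*t/9 + 1120/9
(5) = 3.9117*u^5 + 10.2702*u^4 - 6.6427*u^3 - 18.3866*u^2 + 6.2404*u - 0.5032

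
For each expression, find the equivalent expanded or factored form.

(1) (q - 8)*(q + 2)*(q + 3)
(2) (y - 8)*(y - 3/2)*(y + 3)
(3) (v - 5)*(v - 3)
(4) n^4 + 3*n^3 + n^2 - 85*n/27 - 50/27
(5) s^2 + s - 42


(1) = q^3 - 3*q^2 - 34*q - 48
(2) = y^3 - 13*y^2/2 - 33*y/2 + 36
(3) = v^2 - 8*v + 15
(4) = (n - 1)*(n + 2/3)*(n + 5/3)^2
(5) = (s - 6)*(s + 7)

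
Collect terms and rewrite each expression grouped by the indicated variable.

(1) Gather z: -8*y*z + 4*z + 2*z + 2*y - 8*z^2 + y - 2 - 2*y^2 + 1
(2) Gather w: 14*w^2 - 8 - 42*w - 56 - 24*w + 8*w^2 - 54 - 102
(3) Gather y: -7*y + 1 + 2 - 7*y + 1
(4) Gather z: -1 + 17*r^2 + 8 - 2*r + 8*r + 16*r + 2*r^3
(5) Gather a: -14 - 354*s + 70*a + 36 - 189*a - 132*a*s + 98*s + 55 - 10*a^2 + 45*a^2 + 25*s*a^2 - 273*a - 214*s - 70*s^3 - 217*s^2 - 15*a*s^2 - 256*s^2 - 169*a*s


(1) = -2*y^2 + 3*y - 8*z^2 + z*(6 - 8*y) - 1
(2) = 22*w^2 - 66*w - 220
(3) = 4 - 14*y
(4) = 2*r^3 + 17*r^2 + 22*r + 7
(5) = a^2*(25*s + 35) + a*(-15*s^2 - 301*s - 392) - 70*s^3 - 473*s^2 - 470*s + 77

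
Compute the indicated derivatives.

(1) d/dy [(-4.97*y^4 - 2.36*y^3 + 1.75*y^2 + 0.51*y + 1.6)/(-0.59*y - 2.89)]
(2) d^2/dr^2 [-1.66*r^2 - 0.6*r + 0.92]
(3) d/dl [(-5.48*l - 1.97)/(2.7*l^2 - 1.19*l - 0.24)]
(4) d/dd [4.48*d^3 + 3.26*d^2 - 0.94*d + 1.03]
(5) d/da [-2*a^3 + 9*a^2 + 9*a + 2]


(1) = (8.7969*y^4 + 60.238*y^3 + 19.4287*y^2 - 10.115*y - 0.5299)/(0.3481*y^2 + 3.4102*y + 8.3521)
(2) = -3.32000000000000
(3) = (14.796*l^2 + 10.638*l - 1.0291)/(7.29*l^4 - 6.426*l^3 + 0.1201*l^2 + 0.5712*l + 0.0576)
(4) = 13.44*d^2 + 6.52*d - 0.94
(5) = -6*a^2 + 18*a + 9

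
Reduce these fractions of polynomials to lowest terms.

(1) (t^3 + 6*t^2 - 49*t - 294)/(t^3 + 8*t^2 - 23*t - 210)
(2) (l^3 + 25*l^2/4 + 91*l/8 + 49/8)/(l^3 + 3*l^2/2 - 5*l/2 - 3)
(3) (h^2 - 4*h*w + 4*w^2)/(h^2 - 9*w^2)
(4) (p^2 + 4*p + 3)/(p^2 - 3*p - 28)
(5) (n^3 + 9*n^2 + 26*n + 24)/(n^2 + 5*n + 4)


(1) = (t - 7)/(t - 5)
(2) = (8*l^2 + 42*l + 49)/(8*l^2 + 4*l - 24)
(3) = (-h^2 + 4*h*w - 4*w^2)/(-h^2 + 9*w^2)
(4) = (p^2 + 4*p + 3)/(p^2 - 3*p - 28)
(5) = (n^2 + 5*n + 6)/(n + 1)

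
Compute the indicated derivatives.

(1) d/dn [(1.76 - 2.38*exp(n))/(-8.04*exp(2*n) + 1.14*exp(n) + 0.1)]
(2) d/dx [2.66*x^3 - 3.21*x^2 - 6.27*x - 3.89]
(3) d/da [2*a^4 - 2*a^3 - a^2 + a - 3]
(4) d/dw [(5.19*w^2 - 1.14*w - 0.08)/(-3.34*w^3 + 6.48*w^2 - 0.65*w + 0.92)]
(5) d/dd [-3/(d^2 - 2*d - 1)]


(1) = (-19.1352*exp(2*n) + 28.3008*exp(n) - 2.2444)*exp(n)/(64.6416*exp(4*n) - 18.3312*exp(3*n) - 0.3084*exp(2*n) + 0.228*exp(n) + 0.01)
(2) = 7.98*x^2 - 6.42*x - 6.27
(3) = 8*a^3 - 6*a^2 - 2*a + 1
(4) = (17.3346*w^4 - 7.6152*w^3 + 3.2121*w^2 + 10.5864*w - 1.1008)/(11.1556*w^6 - 43.2864*w^5 + 46.3324*w^4 - 14.5696*w^3 + 12.3457*w^2 - 1.196*w + 0.8464)
(5) = 6*(d - 1)/(-d^2 + 2*d + 1)^2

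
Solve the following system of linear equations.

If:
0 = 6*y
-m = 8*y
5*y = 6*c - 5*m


Then:
c = 0
m = 0
y = 0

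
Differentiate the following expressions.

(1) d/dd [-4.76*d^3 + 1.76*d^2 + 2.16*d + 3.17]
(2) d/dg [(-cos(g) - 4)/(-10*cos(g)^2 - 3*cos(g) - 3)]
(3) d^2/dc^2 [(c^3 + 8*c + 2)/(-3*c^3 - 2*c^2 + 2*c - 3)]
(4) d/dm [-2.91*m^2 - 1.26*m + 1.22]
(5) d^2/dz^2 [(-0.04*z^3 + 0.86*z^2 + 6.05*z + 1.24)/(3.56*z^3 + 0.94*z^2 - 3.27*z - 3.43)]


(1) = -14.28*d^2 + 3.52*d + 2.16
(2) = (-10*sin(g)^2 + 80*cos(g) + 19)*sin(g)/(10*cos(g)^2 + 3*cos(g) + 3)^2
(3) = 2*(6*c^6 - 234*c^5 - 198*c^4 - 174*c^3 + 462*c^2 + 195*c - 44)/(27*c^9 + 54*c^8 - 18*c^7 + 17*c^6 + 120*c^5 - 48*c^4 + c^3 + 90*c^2 - 54*c + 27)
(4) = -5.82*m - 1.26
(5) = (22.066304*z^6 + 457.257792*z^5 + 364.264896*z^4 + 369.134256*z^3 + 820.412544*z^2 + 182.194164*z - 80.964774)/(45.118016*z^9 + 35.739552*z^8 - 114.891168*z^7 - 195.237128*z^6 + 36.663144*z^5 + 260.63763*z^4 + 153.942153*z^3 - 76.852923*z^2 - 115.413669*z - 40.353607)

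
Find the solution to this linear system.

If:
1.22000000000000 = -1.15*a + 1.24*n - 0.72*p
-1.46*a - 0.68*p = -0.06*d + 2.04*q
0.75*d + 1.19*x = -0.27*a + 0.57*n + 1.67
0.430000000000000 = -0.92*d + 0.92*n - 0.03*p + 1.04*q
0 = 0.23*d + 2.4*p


Then:
a = 7.23394700598457*x - 11.0645959830102
d = 0.871041652295144*x - 0.806965565649862
n = 6.66043321199507*x - 9.23274577131607
p = 0.0773342000414451 - 0.083474825011618*x
q = 7.86926713001361 - 5.12379276891758*x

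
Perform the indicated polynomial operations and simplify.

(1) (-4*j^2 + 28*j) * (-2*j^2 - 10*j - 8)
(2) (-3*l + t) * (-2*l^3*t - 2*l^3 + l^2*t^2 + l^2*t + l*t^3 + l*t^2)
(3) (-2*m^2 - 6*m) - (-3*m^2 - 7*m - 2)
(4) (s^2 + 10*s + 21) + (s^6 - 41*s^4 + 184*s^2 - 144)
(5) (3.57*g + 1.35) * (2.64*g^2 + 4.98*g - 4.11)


(1) = 8*j^4 - 16*j^3 - 248*j^2 - 224*j
(2) = 6*l^4*t + 6*l^4 - 5*l^3*t^2 - 5*l^3*t - 2*l^2*t^3 - 2*l^2*t^2 + l*t^4 + l*t^3
(3) = m^2 + m + 2
(4) = s^6 - 41*s^4 + 185*s^2 + 10*s - 123
(5) = 9.4248*g^3 + 21.3426*g^2 - 7.9497*g - 5.5485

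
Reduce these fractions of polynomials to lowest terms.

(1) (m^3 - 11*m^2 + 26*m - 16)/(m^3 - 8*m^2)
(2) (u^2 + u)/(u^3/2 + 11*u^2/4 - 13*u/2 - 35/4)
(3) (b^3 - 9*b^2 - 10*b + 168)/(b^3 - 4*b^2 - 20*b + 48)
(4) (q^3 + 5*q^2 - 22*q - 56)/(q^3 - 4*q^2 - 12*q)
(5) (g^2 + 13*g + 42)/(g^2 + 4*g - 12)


(1) = (m^2 - 3*m + 2)/m^2
(2) = 4*u/(2*u^2 + 9*u - 35)
(3) = (b - 7)/(b - 2)
(4) = (q^2 + 3*q - 28)/(q^2 - 6*q)
(5) = (g + 7)/(g - 2)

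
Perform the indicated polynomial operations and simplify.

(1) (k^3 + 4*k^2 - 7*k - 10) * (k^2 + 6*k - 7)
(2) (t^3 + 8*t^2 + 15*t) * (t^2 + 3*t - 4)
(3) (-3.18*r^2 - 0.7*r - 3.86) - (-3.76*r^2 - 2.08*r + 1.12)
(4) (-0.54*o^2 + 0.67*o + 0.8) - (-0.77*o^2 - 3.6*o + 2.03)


(1) = k^5 + 10*k^4 + 10*k^3 - 80*k^2 - 11*k + 70
(2) = t^5 + 11*t^4 + 35*t^3 + 13*t^2 - 60*t
(3) = 0.58*r^2 + 1.38*r - 4.98
(4) = 0.23*o^2 + 4.27*o - 1.23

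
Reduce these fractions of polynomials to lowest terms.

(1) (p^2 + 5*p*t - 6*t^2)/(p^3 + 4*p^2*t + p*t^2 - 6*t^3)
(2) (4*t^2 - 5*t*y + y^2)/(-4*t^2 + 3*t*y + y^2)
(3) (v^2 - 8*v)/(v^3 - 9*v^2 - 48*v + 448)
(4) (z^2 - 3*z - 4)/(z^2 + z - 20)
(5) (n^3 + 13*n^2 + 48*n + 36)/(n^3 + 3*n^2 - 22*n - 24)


(1) = (p + 6*t)/(p^2 + 5*p*t + 6*t^2)
(2) = (-4*t + y)/(4*t + y)
(3) = v/(v^2 - v - 56)
(4) = (z + 1)/(z + 5)
(5) = (n + 6)/(n - 4)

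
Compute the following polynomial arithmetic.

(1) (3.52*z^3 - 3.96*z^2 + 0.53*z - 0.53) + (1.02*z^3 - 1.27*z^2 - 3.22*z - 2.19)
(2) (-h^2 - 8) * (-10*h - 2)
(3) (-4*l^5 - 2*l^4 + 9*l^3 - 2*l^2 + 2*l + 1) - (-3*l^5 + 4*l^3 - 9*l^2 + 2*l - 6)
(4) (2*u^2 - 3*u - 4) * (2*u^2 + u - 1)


(1) = 4.54*z^3 - 5.23*z^2 - 2.69*z - 2.72
(2) = 10*h^3 + 2*h^2 + 80*h + 16
(3) = -l^5 - 2*l^4 + 5*l^3 + 7*l^2 + 7
(4) = 4*u^4 - 4*u^3 - 13*u^2 - u + 4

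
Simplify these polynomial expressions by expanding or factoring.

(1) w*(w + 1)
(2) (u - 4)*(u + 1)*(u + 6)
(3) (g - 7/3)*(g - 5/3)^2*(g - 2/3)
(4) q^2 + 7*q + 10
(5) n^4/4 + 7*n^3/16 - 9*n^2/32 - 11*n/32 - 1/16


(1) = w^2 + w
(2) = u^3 + 3*u^2 - 22*u - 24
(3) = g^4 - 19*g^3/3 + 43*g^2/3 - 365*g/27 + 350/81
(4) = (q + 2)*(q + 5)
(5) = (n/2 + 1/4)*(n/2 + 1)*(n - 1)*(n + 1/4)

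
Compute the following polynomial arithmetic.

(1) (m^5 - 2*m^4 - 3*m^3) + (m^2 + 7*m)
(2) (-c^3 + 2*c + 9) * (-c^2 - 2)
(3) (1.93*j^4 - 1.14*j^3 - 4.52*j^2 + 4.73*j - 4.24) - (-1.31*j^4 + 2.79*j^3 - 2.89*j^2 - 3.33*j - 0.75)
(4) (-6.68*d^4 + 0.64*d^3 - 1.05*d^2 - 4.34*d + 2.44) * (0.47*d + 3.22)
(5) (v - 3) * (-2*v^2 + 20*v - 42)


(1) = m^5 - 2*m^4 - 3*m^3 + m^2 + 7*m
(2) = c^5 - 9*c^2 - 4*c - 18
(3) = 3.24*j^4 - 3.93*j^3 - 1.63*j^2 + 8.06*j - 3.49
(4) = -3.1396*d^5 - 21.2088*d^4 + 1.5673*d^3 - 5.4208*d^2 - 12.828*d + 7.8568
(5) = -2*v^3 + 26*v^2 - 102*v + 126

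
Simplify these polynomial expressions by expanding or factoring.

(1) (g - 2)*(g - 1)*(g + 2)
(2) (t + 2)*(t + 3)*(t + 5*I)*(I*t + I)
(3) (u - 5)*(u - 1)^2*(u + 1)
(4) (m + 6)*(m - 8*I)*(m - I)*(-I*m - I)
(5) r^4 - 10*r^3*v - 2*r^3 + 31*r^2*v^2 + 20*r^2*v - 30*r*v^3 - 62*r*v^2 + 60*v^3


(1) = g^3 - g^2 - 4*g + 4
(2) = I*t^4 - 5*t^3 + 6*I*t^3 - 30*t^2 + 11*I*t^2 - 55*t + 6*I*t - 30
(3) = u^4 - 6*u^3 + 4*u^2 + 6*u - 5
(4) = -I*m^4 - 9*m^3 - 7*I*m^3 - 63*m^2 + 2*I*m^2 - 54*m + 56*I*m + 48*I
(5) = (r - 2)*(r - 5*v)*(r - 3*v)*(r - 2*v)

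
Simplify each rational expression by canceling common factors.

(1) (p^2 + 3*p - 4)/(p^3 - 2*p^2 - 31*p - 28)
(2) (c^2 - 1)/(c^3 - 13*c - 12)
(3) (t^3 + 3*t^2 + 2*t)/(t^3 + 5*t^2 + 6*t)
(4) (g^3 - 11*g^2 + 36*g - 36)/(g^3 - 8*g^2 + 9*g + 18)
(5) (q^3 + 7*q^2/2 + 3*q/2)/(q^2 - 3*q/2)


(1) = (p - 1)/(p^2 - 6*p - 7)
(2) = (c - 1)/(c^2 - c - 12)
(3) = (t + 1)/(t + 3)
(4) = (g - 2)/(g + 1)
(5) = (2*q^2 + 7*q + 3)/(2*q - 3)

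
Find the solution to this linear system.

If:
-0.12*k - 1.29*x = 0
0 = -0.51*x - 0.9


Then:
k = 18.97
x = -1.76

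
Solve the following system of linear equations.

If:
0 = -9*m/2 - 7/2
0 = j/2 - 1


Then:
j = 2
m = -7/9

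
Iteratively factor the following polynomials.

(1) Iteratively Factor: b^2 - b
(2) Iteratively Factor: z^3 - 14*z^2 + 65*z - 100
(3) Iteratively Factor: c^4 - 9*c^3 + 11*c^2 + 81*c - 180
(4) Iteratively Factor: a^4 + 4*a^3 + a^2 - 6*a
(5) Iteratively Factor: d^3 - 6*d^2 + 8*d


(1) = (b)*(b - 1)
(2) = (z - 5)*(z^2 - 9*z + 20) = (z - 5)*(z - 4)*(z - 5)
(3) = (c - 3)*(c^3 - 6*c^2 - 7*c + 60) = (c - 5)*(c - 3)*(c^2 - c - 12) = (c - 5)*(c - 4)*(c - 3)*(c + 3)
(4) = (a + 3)*(a^3 + a^2 - 2*a) = (a + 2)*(a + 3)*(a^2 - a) = a*(a + 2)*(a + 3)*(a - 1)
(5) = (d)*(d^2 - 6*d + 8) = d*(d - 2)*(d - 4)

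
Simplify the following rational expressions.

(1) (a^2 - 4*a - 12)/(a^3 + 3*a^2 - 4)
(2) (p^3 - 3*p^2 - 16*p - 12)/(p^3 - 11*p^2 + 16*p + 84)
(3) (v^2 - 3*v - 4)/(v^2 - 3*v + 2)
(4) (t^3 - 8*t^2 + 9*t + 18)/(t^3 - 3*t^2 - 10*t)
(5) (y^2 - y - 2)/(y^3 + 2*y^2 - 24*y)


(1) = (a - 6)/(a^2 + a - 2)
(2) = (p + 1)/(p - 7)
(3) = (v^2 - 3*v - 4)/(v^2 - 3*v + 2)
(4) = (t^3 - 8*t^2 + 9*t + 18)/(t^3 - 3*t^2 - 10*t)
(5) = (y^2 - y - 2)/(y^3 + 2*y^2 - 24*y)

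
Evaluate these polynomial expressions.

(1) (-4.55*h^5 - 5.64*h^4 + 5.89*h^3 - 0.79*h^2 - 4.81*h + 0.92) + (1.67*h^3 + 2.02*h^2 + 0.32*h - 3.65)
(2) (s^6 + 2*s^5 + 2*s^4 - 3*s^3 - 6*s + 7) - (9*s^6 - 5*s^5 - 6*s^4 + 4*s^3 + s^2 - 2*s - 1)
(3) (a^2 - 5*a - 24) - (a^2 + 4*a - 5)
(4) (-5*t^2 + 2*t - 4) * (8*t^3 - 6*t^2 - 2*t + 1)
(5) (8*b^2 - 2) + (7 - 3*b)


(1) = -4.55*h^5 - 5.64*h^4 + 7.56*h^3 + 1.23*h^2 - 4.49*h - 2.73
(2) = -8*s^6 + 7*s^5 + 8*s^4 - 7*s^3 - s^2 - 4*s + 8
(3) = -9*a - 19
(4) = -40*t^5 + 46*t^4 - 34*t^3 + 15*t^2 + 10*t - 4
(5) = 8*b^2 - 3*b + 5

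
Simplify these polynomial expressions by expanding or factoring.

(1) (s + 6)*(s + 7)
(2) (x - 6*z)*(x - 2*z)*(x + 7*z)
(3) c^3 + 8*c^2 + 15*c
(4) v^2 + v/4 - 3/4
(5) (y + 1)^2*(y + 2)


(1) = s^2 + 13*s + 42
(2) = x^3 - x^2*z - 44*x*z^2 + 84*z^3
(3) = c*(c + 3)*(c + 5)
(4) = (v - 3/4)*(v + 1)
(5) = y^3 + 4*y^2 + 5*y + 2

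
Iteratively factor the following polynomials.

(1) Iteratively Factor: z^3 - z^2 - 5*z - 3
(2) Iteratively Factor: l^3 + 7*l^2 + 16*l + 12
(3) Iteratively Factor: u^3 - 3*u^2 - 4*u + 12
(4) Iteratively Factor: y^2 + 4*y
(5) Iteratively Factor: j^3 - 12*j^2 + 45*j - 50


(1) = (z - 3)*(z^2 + 2*z + 1) = (z - 3)*(z + 1)*(z + 1)
(2) = (l + 3)*(l^2 + 4*l + 4) = (l + 2)*(l + 3)*(l + 2)
(3) = (u - 3)*(u^2 - 4) = (u - 3)*(u - 2)*(u + 2)
(4) = (y + 4)*(y)
(5) = (j - 2)*(j^2 - 10*j + 25) = (j - 5)*(j - 2)*(j - 5)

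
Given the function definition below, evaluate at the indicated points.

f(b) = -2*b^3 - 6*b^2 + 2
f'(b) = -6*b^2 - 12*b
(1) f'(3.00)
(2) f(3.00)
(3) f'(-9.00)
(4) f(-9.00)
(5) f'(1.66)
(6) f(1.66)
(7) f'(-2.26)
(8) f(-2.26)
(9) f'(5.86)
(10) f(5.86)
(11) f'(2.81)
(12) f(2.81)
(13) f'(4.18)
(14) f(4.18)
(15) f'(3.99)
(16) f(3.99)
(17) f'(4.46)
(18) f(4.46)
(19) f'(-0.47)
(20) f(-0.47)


(1) = -90.00
(2) = -106.00
(3) = -378.00
(4) = 974.00
(5) = -36.45
(6) = -23.68
(7) = -3.53
(8) = -5.56
(9) = -276.36
(10) = -606.50
(11) = -81.10
(12) = -89.75
(13) = -154.99
(14) = -248.90
(15) = -143.40
(16) = -220.56
(17) = -172.87
(18) = -294.78
(19) = 4.31
(20) = 0.88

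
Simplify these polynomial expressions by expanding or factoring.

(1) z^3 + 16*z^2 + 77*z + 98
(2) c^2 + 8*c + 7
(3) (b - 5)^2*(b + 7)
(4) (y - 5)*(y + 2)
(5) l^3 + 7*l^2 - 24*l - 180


(1) = (z + 2)*(z + 7)^2
(2) = (c + 1)*(c + 7)
(3) = b^3 - 3*b^2 - 45*b + 175
(4) = y^2 - 3*y - 10
(5) = (l - 5)*(l + 6)^2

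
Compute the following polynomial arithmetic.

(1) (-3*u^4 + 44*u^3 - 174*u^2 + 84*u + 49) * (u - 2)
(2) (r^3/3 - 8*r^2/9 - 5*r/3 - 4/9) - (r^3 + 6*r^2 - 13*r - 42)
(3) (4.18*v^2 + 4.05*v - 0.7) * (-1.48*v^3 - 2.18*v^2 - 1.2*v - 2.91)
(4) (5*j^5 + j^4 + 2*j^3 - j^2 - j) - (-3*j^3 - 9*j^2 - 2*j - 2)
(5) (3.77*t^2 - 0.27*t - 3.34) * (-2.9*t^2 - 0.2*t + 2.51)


(1) = -3*u^5 + 50*u^4 - 262*u^3 + 432*u^2 - 119*u - 98
(2) = -2*r^3/3 - 62*r^2/9 + 34*r/3 + 374/9
(3) = -6.1864*v^5 - 15.1064*v^4 - 12.809*v^3 - 15.4978*v^2 - 10.9455*v + 2.037
(4) = 5*j^5 + j^4 + 5*j^3 + 8*j^2 + j + 2
(5) = -10.933*t^4 + 0.029*t^3 + 19.2027*t^2 - 0.0097*t - 8.3834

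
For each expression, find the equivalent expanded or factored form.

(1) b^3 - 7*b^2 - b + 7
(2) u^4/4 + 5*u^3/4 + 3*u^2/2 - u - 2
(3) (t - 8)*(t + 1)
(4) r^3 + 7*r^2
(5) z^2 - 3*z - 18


(1) = (b - 7)*(b - 1)*(b + 1)
(2) = (u/2 + 1)^2*(u - 1)*(u + 2)
(3) = t^2 - 7*t - 8
(4) = r^2*(r + 7)
(5) = (z - 6)*(z + 3)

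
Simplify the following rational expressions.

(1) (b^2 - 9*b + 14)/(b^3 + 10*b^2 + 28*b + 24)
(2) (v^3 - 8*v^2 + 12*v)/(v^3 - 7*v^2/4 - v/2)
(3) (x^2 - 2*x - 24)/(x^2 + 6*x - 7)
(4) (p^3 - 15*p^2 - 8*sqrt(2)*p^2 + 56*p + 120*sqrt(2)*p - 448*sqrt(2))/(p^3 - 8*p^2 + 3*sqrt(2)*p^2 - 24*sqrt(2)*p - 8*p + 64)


(1) = (b^2 - 9*b + 14)/(b^3 + 10*b^2 + 28*b + 24)
(2) = (4*v - 24)/(4*v + 1)
(3) = (x^2 - 2*x - 24)/(x^2 + 6*x - 7)
(4) = (p^2 + p*(-8*sqrt(2) - 7) + 56*sqrt(2))/(p^2 + 3*sqrt(2)*p - 8)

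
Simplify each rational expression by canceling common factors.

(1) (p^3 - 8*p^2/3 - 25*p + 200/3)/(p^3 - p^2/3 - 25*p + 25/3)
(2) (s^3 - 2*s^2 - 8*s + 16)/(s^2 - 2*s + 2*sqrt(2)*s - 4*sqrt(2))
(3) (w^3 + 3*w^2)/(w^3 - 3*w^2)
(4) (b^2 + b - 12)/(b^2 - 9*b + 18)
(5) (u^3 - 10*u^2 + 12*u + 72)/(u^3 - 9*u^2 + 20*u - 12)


(1) = (3*p - 8)/(3*p - 1)
(2) = s - 2*sqrt(2)
(3) = (w + 3)/(w - 3)
(4) = (b + 4)/(b - 6)
(5) = (u^2 - 4*u - 12)/(u^2 - 3*u + 2)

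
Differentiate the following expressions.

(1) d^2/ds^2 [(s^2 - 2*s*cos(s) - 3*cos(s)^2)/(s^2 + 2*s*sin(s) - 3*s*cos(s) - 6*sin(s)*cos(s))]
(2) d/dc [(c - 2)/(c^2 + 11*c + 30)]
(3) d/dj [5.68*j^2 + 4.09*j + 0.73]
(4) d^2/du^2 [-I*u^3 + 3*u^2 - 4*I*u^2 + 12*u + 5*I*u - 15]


(1) = (2*s^2*sin(s) - s^2*cos(s) + 2*s*sin(s) + s*sin(2*s) + 4*s*cos(s) + 2*s*cos(2*s) + 6*s - 4*sin(s) - 4*sin(2*s) + 10*cos(s) + 2*cos(2*s) + 6)/(s + 2*sin(s))^3
(2) = (c^2 + 11*c - (c - 2)*(2*c + 11) + 30)/(c^2 + 11*c + 30)^2
(3) = 11.36*j + 4.09
(4) = -6*I*u + 6 - 8*I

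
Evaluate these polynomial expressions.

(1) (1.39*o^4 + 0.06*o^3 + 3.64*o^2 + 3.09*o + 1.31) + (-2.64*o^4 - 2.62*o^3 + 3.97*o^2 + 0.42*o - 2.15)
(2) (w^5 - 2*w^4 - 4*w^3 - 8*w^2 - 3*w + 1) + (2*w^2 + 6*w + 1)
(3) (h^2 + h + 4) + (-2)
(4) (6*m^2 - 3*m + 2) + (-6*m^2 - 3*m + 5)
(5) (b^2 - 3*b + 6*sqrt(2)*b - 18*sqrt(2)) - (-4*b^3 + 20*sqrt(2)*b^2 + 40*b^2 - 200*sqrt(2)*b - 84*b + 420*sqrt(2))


(1) = -1.25*o^4 - 2.56*o^3 + 7.61*o^2 + 3.51*o - 0.84
(2) = w^5 - 2*w^4 - 4*w^3 - 6*w^2 + 3*w + 2
(3) = h^2 + h + 2
(4) = 7 - 6*m
(5) = 4*b^3 - 39*b^2 - 20*sqrt(2)*b^2 + 81*b + 206*sqrt(2)*b - 438*sqrt(2)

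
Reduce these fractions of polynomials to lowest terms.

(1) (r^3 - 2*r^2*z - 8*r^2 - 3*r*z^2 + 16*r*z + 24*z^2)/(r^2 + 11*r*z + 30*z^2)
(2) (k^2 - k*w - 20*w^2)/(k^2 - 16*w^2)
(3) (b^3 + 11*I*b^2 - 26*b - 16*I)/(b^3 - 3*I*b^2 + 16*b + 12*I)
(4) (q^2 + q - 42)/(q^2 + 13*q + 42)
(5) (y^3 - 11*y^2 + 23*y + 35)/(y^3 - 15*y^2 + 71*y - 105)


(1) = (r^3 - 2*r^2*z - 8*r^2 - 3*r*z^2 + 16*r*z + 24*z^2)/(r^2 + 11*r*z + 30*z^2)
(2) = (-k + 5*w)/(-k + 4*w)
(3) = (b + 8*I)/(b - 6*I)
(4) = (q - 6)/(q + 6)
(5) = (y + 1)/(y - 3)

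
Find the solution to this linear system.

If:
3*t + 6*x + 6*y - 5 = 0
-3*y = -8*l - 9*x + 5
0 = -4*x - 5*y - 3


Then:
l = 57*y/32 + 47/32
t = y/2 + 19/6
x = -5*y/4 - 3/4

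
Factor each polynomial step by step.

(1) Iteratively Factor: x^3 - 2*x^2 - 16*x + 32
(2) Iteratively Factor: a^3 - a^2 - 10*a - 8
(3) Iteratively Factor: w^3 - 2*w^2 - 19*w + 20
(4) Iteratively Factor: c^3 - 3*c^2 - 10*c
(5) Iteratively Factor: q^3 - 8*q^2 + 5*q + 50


(1) = (x - 4)*(x^2 + 2*x - 8) = (x - 4)*(x - 2)*(x + 4)
(2) = (a - 4)*(a^2 + 3*a + 2) = (a - 4)*(a + 2)*(a + 1)
(3) = (w - 1)*(w^2 - w - 20) = (w - 5)*(w - 1)*(w + 4)
(4) = (c)*(c^2 - 3*c - 10) = c*(c - 5)*(c + 2)
(5) = (q - 5)*(q^2 - 3*q - 10) = (q - 5)*(q + 2)*(q - 5)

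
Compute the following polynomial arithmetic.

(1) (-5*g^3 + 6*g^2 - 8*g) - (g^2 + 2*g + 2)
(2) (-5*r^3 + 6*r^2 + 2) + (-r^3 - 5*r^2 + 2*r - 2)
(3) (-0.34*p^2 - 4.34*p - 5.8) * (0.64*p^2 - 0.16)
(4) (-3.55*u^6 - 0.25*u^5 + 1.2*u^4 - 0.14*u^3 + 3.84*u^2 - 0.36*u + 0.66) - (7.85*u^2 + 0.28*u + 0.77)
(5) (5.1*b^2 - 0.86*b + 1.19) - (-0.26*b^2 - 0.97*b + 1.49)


(1) = -5*g^3 + 5*g^2 - 10*g - 2
(2) = -6*r^3 + r^2 + 2*r
(3) = -0.2176*p^4 - 2.7776*p^3 - 3.6576*p^2 + 0.6944*p + 0.928
(4) = -3.55*u^6 - 0.25*u^5 + 1.2*u^4 - 0.14*u^3 - 4.01*u^2 - 0.64*u - 0.11
(5) = 5.36*b^2 + 0.11*b - 0.3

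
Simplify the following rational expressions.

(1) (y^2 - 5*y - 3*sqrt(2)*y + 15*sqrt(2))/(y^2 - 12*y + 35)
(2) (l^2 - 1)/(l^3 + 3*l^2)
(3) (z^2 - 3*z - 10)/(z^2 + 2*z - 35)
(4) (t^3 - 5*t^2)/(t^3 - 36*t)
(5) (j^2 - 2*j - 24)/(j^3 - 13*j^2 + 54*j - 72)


(1) = (y - 3*sqrt(2))/(y - 7)
(2) = (l^2 - 1)/(l^3 + 3*l^2)
(3) = (z + 2)/(z + 7)
(4) = (t^2 - 5*t)/(t^2 - 36)
(5) = (j + 4)/(j^2 - 7*j + 12)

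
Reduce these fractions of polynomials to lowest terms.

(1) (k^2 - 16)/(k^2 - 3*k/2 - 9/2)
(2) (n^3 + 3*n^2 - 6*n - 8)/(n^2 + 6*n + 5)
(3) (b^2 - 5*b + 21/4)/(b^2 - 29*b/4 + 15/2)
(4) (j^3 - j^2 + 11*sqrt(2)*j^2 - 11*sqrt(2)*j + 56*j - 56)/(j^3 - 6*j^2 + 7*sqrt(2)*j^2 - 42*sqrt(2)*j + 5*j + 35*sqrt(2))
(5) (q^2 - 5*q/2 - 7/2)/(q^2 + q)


(1) = (2*k^2 - 32)/(2*k^2 - 3*k - 9)
(2) = (n^2 + 2*n - 8)/(n + 5)
(3) = (4*b^2 - 20*b + 21)/(4*b^2 - 29*b + 30)
(4) = (j + 4*sqrt(2))/(j - 5)
(5) = (2*q - 7)/(2*q)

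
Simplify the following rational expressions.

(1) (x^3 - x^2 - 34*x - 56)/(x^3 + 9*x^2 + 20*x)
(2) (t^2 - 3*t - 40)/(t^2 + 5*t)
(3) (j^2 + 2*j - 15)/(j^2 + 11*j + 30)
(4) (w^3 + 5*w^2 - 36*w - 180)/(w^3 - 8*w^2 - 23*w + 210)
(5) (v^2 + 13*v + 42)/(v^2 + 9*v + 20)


(1) = (x^2 - 5*x - 14)/(x^2 + 5*x)
(2) = (t - 8)/t
(3) = (j - 3)/(j + 6)
(4) = (w + 6)/(w - 7)
(5) = (v^2 + 13*v + 42)/(v^2 + 9*v + 20)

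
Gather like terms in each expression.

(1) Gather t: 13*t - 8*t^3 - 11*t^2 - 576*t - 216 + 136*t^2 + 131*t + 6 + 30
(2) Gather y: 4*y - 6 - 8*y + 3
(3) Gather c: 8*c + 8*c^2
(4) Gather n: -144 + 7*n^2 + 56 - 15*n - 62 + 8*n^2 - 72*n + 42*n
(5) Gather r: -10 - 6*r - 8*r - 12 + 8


(1) = -8*t^3 + 125*t^2 - 432*t - 180
(2) = -4*y - 3
(3) = 8*c^2 + 8*c
(4) = 15*n^2 - 45*n - 150
(5) = -14*r - 14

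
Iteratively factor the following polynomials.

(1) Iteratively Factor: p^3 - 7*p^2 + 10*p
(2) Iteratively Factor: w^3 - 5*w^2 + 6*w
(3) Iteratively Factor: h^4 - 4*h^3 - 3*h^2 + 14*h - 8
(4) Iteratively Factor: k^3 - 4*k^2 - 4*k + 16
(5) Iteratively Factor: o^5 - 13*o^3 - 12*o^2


(1) = (p)*(p^2 - 7*p + 10) = p*(p - 5)*(p - 2)
(2) = (w - 3)*(w^2 - 2*w) = w*(w - 3)*(w - 2)
(3) = (h - 1)*(h^3 - 3*h^2 - 6*h + 8) = (h - 1)^2*(h^2 - 2*h - 8) = (h - 4)*(h - 1)^2*(h + 2)
(4) = (k - 2)*(k^2 - 2*k - 8) = (k - 4)*(k - 2)*(k + 2)
(5) = (o + 3)*(o^4 - 3*o^3 - 4*o^2) = (o + 1)*(o + 3)*(o^3 - 4*o^2) = (o - 4)*(o + 1)*(o + 3)*(o^2) = o*(o - 4)*(o + 1)*(o + 3)*(o)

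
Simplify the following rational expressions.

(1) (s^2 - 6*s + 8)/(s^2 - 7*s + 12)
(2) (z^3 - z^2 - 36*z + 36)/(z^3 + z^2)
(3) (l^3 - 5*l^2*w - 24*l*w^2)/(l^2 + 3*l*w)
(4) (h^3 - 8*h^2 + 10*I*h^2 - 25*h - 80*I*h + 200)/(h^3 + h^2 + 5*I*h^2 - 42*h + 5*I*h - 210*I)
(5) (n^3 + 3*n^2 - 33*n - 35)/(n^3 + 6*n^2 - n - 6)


(1) = (s - 2)/(s - 3)
(2) = (z^3 - z^2 - 36*z + 36)/(z^3 + z^2)
(3) = l - 8*w
(4) = (h^2 + h*(-8 + 5*I) - 40*I)/(h^2 + h - 42)
(5) = (n^2 + 2*n - 35)/(n^2 + 5*n - 6)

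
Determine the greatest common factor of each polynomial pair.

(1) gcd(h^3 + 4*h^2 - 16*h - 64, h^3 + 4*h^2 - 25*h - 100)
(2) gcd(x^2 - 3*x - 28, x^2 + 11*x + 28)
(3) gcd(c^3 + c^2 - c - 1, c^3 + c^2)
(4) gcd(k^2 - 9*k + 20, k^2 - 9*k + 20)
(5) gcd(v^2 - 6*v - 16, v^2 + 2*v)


(1) = h + 4
(2) = x + 4
(3) = gcd((c - 1)*(c + 1)^2, c^2*(c + 1)) = c + 1
(4) = k^2 - 9*k + 20
(5) = v + 2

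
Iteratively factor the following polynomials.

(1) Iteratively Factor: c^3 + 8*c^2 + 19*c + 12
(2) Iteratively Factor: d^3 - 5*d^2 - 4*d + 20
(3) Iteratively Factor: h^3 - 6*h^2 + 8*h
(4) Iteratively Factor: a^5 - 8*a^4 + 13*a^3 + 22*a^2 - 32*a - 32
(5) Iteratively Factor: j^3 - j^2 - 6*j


(1) = (c + 1)*(c^2 + 7*c + 12) = (c + 1)*(c + 4)*(c + 3)
(2) = (d + 2)*(d^2 - 7*d + 10) = (d - 2)*(d + 2)*(d - 5)
(3) = (h - 2)*(h^2 - 4*h) = h*(h - 2)*(h - 4)
(4) = (a - 4)*(a^4 - 4*a^3 - 3*a^2 + 10*a + 8) = (a - 4)^2*(a^3 - 3*a - 2) = (a - 4)^2*(a + 1)*(a^2 - a - 2) = (a - 4)^2*(a - 2)*(a + 1)*(a + 1)
(5) = (j + 2)*(j^2 - 3*j) = (j - 3)*(j + 2)*(j)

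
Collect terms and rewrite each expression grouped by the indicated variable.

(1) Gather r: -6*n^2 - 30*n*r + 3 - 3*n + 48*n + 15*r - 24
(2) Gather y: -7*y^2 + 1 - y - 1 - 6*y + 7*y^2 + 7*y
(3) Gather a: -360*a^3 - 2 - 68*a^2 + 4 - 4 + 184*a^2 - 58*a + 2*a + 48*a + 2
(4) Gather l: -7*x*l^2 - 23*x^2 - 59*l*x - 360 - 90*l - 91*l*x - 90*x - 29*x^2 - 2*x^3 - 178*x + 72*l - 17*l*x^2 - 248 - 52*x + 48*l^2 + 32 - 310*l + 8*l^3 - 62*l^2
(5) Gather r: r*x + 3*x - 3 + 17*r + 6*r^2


(1) = -6*n^2 + 45*n + r*(15 - 30*n) - 21
(2) = 0
(3) = -360*a^3 + 116*a^2 - 8*a
(4) = 8*l^3 + l^2*(-7*x - 14) + l*(-17*x^2 - 150*x - 328) - 2*x^3 - 52*x^2 - 320*x - 576
(5) = 6*r^2 + r*(x + 17) + 3*x - 3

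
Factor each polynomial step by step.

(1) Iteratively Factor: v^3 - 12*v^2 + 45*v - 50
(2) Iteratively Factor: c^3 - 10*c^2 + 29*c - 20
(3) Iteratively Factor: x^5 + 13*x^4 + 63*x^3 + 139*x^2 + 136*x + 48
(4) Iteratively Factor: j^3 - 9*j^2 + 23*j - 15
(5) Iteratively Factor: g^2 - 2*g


(1) = (v - 2)*(v^2 - 10*v + 25) = (v - 5)*(v - 2)*(v - 5)
(2) = (c - 5)*(c^2 - 5*c + 4) = (c - 5)*(c - 1)*(c - 4)
(3) = (x + 1)*(x^4 + 12*x^3 + 51*x^2 + 88*x + 48) = (x + 1)*(x + 4)*(x^3 + 8*x^2 + 19*x + 12) = (x + 1)^2*(x + 4)*(x^2 + 7*x + 12) = (x + 1)^2*(x + 4)^2*(x + 3)
(4) = (j - 1)*(j^2 - 8*j + 15) = (j - 5)*(j - 1)*(j - 3)
(5) = (g)*(g - 2)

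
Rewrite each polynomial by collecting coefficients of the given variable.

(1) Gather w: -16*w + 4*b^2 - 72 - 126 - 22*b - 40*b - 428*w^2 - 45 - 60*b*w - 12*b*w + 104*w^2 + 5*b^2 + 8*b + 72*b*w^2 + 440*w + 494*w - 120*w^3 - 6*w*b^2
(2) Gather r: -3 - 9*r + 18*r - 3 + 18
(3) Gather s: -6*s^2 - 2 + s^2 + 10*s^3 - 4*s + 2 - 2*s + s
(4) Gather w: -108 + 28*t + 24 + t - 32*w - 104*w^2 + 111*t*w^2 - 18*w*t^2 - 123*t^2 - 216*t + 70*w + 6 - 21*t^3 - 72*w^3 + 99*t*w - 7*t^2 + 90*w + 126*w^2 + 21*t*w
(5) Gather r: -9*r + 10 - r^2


(1) = 9*b^2 - 54*b - 120*w^3 + w^2*(72*b - 324) + w*(-6*b^2 - 72*b + 918) - 243
(2) = 9*r + 12
(3) = 10*s^3 - 5*s^2 - 5*s
(4) = -21*t^3 - 130*t^2 - 187*t - 72*w^3 + w^2*(111*t + 22) + w*(-18*t^2 + 120*t + 128) - 78
(5) = -r^2 - 9*r + 10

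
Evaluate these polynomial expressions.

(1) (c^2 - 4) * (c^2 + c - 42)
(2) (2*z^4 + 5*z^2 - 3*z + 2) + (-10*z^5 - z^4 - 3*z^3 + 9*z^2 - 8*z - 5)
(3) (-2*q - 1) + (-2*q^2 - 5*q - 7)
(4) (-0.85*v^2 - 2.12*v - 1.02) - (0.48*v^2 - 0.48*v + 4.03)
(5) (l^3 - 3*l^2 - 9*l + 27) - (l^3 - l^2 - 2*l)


(1) = c^4 + c^3 - 46*c^2 - 4*c + 168
(2) = -10*z^5 + z^4 - 3*z^3 + 14*z^2 - 11*z - 3
(3) = -2*q^2 - 7*q - 8
(4) = -1.33*v^2 - 1.64*v - 5.05
(5) = -2*l^2 - 7*l + 27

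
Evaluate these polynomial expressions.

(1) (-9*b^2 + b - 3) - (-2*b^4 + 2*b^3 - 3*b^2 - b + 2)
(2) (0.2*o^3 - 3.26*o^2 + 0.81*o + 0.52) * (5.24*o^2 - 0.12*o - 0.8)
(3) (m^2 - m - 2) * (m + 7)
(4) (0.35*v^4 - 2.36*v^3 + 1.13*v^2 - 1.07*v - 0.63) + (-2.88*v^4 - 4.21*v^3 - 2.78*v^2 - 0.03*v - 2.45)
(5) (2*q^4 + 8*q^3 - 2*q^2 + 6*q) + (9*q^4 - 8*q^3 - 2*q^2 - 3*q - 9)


(1) = 2*b^4 - 2*b^3 - 6*b^2 + 2*b - 5
(2) = 1.048*o^5 - 17.1064*o^4 + 4.4756*o^3 + 5.2356*o^2 - 0.7104*o - 0.416
(3) = m^3 + 6*m^2 - 9*m - 14
(4) = -2.53*v^4 - 6.57*v^3 - 1.65*v^2 - 1.1*v - 3.08
(5) = 11*q^4 - 4*q^2 + 3*q - 9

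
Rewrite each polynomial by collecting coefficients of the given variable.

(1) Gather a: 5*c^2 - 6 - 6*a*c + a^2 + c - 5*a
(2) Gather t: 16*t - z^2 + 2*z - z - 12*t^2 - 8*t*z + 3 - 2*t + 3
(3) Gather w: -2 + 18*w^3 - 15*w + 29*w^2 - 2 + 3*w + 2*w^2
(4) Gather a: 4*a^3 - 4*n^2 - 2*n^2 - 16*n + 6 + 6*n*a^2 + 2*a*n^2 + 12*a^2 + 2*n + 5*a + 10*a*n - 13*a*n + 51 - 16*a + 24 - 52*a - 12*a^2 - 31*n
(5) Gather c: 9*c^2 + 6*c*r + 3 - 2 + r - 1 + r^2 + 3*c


(1) = a^2 + a*(-6*c - 5) + 5*c^2 + c - 6
(2) = -12*t^2 + t*(14 - 8*z) - z^2 + z + 6
(3) = 18*w^3 + 31*w^2 - 12*w - 4
(4) = 4*a^3 + 6*a^2*n + a*(2*n^2 - 3*n - 63) - 6*n^2 - 45*n + 81
(5) = 9*c^2 + c*(6*r + 3) + r^2 + r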